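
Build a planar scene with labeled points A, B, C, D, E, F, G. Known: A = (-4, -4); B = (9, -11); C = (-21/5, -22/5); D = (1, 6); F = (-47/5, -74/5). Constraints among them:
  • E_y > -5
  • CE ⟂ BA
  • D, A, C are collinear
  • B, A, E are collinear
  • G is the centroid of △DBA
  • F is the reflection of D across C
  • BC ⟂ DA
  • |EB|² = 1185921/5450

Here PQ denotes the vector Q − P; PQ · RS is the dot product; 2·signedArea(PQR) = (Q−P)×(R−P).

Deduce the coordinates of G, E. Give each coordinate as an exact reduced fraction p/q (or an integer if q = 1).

E = (-4347/1090, -4367/1090)
G = (2, -3)

1. G_x = 2  [G is the centroid of △DBA]
2. G_y = -3  [G is the centroid of △DBA]
   → G = (2, -3)
3. E_x = -4347/1090  [B, A, E are collinear ∩ CE ⟂ BA]
4. E_y = -4367/1090  [B, A, E are collinear ∩ CE ⟂ BA]
   → E = (-4347/1090, -4367/1090)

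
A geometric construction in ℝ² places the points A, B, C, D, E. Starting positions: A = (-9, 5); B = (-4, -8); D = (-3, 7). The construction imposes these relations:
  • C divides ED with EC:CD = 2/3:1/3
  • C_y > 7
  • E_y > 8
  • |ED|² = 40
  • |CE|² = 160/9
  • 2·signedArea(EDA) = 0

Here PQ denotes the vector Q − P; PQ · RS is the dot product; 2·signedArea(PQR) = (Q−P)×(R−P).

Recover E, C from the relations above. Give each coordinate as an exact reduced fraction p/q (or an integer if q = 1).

1. E_x = 3  [line 2·x + -6·y + 48 = 0 ∩ |ED|² = 40]
2. E_y = 9  [line 2·x + -6·y + 48 = 0 ∩ |ED|² = 40]
   → E = (3, 9)
3. C_x = -1  [C divides ED with EC:CD = 2/3:1/3]
4. C_y = 23/3  [C divides ED with EC:CD = 2/3:1/3]
   → C = (-1, 23/3)

C = (-1, 23/3)
E = (3, 9)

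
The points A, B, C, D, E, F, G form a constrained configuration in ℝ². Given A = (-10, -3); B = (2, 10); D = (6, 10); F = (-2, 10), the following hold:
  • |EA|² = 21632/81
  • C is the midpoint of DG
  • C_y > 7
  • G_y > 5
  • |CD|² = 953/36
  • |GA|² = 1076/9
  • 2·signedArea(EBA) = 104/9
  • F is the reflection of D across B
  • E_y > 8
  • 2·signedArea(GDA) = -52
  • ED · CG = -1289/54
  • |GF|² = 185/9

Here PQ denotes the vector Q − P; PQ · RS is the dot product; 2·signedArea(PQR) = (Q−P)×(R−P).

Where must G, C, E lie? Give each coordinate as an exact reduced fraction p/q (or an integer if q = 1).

1. G_x = -10/3  [line 13·x + -16·y + 134 = 0 ∩ |GA|² = 1076/9]
2. G_y = 17/3  [line 13·x + -16·y + 134 = 0 ∩ |GA|² = 1076/9]
   → G = (-10/3, 17/3)
3. C_x = 4/3  [C is the midpoint of DG]
4. C_y = 47/6  [C is the midpoint of DG]
   → C = (4/3, 47/6)
5. E_x = 14/9  [2·signedArea(EBA) = 104/9 ∩ ED · CG = -1289/54]
6. E_y = 77/9  [2·signedArea(EBA) = 104/9 ∩ ED · CG = -1289/54]
   → E = (14/9, 77/9)

C = (4/3, 47/6)
E = (14/9, 77/9)
G = (-10/3, 17/3)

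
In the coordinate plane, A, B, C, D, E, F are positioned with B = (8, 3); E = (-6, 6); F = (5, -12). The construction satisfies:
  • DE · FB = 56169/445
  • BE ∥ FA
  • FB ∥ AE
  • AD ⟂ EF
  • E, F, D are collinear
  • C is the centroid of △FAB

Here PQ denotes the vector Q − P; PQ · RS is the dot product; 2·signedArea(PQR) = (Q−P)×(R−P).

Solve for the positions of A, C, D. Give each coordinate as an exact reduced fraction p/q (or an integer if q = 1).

A = (-9, -9)
C = (4/3, -6)
D = (-63/445, -1596/445)

1. A_x = -9  [FB ∥ AE ∩ BE ∥ FA]
2. A_y = -9  [FB ∥ AE ∩ BE ∥ FA]
   → A = (-9, -9)
3. C_x = 4/3  [C is the centroid of △FAB]
4. C_y = -6  [C is the centroid of △FAB]
   → C = (4/3, -6)
5. D_x = -63/445  [E, F, D are collinear ∩ AD ⟂ EF]
6. D_y = -1596/445  [E, F, D are collinear ∩ AD ⟂ EF]
   → D = (-63/445, -1596/445)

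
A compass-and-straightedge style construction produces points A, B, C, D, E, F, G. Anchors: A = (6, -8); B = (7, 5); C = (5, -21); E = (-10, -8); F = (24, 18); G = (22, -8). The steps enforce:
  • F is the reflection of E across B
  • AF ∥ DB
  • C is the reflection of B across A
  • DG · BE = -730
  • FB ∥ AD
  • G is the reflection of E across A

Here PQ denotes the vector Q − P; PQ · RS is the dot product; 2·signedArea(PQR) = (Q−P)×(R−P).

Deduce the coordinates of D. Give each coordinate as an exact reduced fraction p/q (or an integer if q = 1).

1. D_x = -11  [AF ∥ DB ∩ FB ∥ AD]
2. D_y = -21  [AF ∥ DB ∩ FB ∥ AD]
   → D = (-11, -21)

D = (-11, -21)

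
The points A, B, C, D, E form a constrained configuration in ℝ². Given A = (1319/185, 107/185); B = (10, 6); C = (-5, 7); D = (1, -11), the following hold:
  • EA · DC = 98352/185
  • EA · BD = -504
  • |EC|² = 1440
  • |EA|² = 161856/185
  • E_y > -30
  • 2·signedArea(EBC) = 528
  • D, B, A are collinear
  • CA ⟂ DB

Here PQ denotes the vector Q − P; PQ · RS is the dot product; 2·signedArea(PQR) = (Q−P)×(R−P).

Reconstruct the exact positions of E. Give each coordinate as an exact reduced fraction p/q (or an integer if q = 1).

1. E_x = 7  [2·signedArea(EBC) = 528 ∩ EA · DC = 98352/185]
2. E_y = -29  [2·signedArea(EBC) = 528 ∩ EA · DC = 98352/185]
   → E = (7, -29)

E = (7, -29)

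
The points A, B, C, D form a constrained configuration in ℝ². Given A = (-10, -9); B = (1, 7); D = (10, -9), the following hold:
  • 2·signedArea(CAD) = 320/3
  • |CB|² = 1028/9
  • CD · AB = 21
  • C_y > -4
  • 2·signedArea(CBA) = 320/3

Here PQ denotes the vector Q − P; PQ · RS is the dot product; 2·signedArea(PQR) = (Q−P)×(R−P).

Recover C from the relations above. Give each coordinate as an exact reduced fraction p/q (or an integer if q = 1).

1. C_x = 1/3  [2·signedArea(CBA) = 320/3 ∩ CD · AB = 21]
2. C_y = -11/3  [2·signedArea(CBA) = 320/3 ∩ CD · AB = 21]
   → C = (1/3, -11/3)

C = (1/3, -11/3)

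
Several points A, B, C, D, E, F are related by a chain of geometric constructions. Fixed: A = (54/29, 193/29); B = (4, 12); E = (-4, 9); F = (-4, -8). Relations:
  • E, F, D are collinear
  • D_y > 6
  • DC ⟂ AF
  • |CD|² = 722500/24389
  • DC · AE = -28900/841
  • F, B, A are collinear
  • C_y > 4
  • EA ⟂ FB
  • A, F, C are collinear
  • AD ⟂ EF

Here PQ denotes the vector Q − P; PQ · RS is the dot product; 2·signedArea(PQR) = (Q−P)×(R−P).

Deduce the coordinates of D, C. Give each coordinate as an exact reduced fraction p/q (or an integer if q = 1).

C = (886/841, 3897/841)
D = (-4, 193/29)

1. D_x = -4  [E, F, D are collinear ∩ AD ⟂ EF]
2. D_y = 193/29  [E, F, D are collinear ∩ AD ⟂ EF]
   → D = (-4, 193/29)
3. C_x = 886/841  [A, F, C are collinear ∩ DC ⟂ AF]
4. C_y = 3897/841  [A, F, C are collinear ∩ DC ⟂ AF]
   → C = (886/841, 3897/841)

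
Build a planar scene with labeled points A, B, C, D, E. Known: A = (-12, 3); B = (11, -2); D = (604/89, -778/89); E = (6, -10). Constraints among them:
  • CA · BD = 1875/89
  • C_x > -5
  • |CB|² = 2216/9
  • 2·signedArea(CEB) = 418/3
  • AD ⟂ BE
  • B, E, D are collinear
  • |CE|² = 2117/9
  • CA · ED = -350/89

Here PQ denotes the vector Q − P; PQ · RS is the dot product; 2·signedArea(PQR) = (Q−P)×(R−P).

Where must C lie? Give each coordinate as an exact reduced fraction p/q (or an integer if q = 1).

1. C_x = -13/3  [CA · BD = 1875/89 ∩ 2·signedArea(CEB) = 418/3]
2. C_y = 4/3  [CA · BD = 1875/89 ∩ 2·signedArea(CEB) = 418/3]
   → C = (-13/3, 4/3)

C = (-13/3, 4/3)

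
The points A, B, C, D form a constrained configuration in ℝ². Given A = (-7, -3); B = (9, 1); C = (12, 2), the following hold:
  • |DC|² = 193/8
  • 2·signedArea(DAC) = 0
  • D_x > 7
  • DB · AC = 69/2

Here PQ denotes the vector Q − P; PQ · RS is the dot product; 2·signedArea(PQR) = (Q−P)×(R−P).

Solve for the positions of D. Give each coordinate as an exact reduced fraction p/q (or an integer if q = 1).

1. D_x = 29/4  [2·signedArea(DAC) = 0 ∩ DB · AC = 69/2]
2. D_y = 3/4  [2·signedArea(DAC) = 0 ∩ DB · AC = 69/2]
   → D = (29/4, 3/4)

D = (29/4, 3/4)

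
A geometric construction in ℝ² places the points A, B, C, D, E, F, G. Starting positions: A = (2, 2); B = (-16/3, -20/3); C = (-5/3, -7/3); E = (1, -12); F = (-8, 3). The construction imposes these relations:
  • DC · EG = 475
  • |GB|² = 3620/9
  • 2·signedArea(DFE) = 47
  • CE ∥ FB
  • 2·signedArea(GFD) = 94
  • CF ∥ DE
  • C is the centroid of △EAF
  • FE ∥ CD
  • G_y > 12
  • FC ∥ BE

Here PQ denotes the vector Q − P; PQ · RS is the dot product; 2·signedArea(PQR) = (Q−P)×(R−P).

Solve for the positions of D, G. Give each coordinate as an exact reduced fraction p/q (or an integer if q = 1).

1. D_x = 22/3  [CF ∥ DE ∩ FE ∥ CD]
2. D_y = -52/3  [CF ∥ DE ∩ FE ∥ CD]
   → D = (22/3, -52/3)
3. G_x = -32/3  [2·signedArea(GFD) = 94 ∩ DC · EG = 475]
4. G_y = 38/3  [2·signedArea(GFD) = 94 ∩ DC · EG = 475]
   → G = (-32/3, 38/3)

D = (22/3, -52/3)
G = (-32/3, 38/3)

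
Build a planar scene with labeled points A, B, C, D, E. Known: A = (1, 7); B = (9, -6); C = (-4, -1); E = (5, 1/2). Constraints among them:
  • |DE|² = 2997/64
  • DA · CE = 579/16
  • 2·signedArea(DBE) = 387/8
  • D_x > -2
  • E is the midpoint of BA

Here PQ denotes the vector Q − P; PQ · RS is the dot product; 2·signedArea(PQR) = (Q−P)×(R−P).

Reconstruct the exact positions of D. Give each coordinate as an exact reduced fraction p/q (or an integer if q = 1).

D = (-7/4, -5/8)

1. D_x = -7/4  [2·signedArea(DBE) = 387/8 ∩ DA · CE = 579/16]
2. D_y = -5/8  [2·signedArea(DBE) = 387/8 ∩ DA · CE = 579/16]
   → D = (-7/4, -5/8)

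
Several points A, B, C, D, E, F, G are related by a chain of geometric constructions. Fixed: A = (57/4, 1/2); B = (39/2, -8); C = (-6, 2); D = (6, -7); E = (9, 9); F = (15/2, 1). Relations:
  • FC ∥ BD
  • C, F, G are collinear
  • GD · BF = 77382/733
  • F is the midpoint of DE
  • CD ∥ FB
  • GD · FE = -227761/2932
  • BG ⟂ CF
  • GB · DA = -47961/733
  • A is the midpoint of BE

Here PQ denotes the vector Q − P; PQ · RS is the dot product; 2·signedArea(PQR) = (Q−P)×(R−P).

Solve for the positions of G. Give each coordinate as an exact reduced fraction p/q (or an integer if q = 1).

1. G_x = 29463/1466  [C, F, G are collinear ∩ BG ⟂ CF]
2. G_y = 49/733  [C, F, G are collinear ∩ BG ⟂ CF]
   → G = (29463/1466, 49/733)

G = (29463/1466, 49/733)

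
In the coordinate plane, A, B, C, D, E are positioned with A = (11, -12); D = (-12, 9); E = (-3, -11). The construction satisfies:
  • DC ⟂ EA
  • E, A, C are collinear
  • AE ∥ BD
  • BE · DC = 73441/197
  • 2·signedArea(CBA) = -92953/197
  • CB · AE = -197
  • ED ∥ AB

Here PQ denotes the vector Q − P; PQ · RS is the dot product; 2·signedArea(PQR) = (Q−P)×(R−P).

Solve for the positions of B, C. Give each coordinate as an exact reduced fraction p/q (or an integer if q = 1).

1. B_x = 2  [AE ∥ BD ∩ ED ∥ AB]
2. B_y = 8  [AE ∥ BD ∩ ED ∥ AB]
   → B = (2, 8)
3. C_x = -2635/197  [E, A, C are collinear ∩ DC ⟂ EA]
4. C_y = -2021/197  [E, A, C are collinear ∩ DC ⟂ EA]
   → C = (-2635/197, -2021/197)

B = (2, 8)
C = (-2635/197, -2021/197)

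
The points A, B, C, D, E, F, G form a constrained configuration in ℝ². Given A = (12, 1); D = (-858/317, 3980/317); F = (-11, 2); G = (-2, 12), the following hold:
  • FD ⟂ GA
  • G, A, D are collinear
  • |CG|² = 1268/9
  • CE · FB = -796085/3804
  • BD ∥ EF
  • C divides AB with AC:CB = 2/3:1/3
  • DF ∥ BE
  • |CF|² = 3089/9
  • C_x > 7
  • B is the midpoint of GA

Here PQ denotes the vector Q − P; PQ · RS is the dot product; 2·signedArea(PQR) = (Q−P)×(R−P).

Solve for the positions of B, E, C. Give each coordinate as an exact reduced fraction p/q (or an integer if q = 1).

B = (5, 13/2)
C = (22/3, 14/3)
E = (-1044/317, -2571/634)

1. B_x = 5  [B is the midpoint of GA]
2. B_y = 13/2  [B is the midpoint of GA]
   → B = (5, 13/2)
3. E_x = -1044/317  [BD ∥ EF ∩ DF ∥ BE]
4. E_y = -2571/634  [BD ∥ EF ∩ DF ∥ BE]
   → E = (-1044/317, -2571/634)
5. C_x = 22/3  [C divides AB with AC:CB = 2/3:1/3]
6. C_y = 14/3  [C divides AB with AC:CB = 2/3:1/3]
   → C = (22/3, 14/3)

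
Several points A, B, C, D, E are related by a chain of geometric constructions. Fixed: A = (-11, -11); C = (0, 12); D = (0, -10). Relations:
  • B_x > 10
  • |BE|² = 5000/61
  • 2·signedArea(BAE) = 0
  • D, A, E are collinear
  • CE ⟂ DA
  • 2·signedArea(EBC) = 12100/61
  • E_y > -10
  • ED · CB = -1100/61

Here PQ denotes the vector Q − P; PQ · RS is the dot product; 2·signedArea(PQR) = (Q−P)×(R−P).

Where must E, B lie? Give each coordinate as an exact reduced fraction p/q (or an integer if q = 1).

B = (11, -9)
E = (121/61, -599/61)

1. E_x = 121/61  [D, A, E are collinear ∩ CE ⟂ DA]
2. E_y = -599/61  [D, A, E are collinear ∩ CE ⟂ DA]
   → E = (121/61, -599/61)
3. B_x = 11  [2·signedArea(BAE) = 0 ∩ ED · CB = -1100/61]
4. B_y = -9  [2·signedArea(BAE) = 0 ∩ ED · CB = -1100/61]
   → B = (11, -9)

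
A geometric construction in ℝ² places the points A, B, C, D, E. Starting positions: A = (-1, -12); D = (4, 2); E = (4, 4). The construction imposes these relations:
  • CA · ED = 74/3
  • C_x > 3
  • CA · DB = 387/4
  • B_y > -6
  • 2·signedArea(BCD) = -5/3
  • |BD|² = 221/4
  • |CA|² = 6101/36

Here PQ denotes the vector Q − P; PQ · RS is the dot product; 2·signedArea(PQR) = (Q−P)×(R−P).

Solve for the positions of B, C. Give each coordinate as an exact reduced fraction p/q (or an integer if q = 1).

B = (3/2, -5)
C = (19/6, 1/3)

1. C_y = 1/3  [CA · ED = 74/3]
2. C_x = 19/6  [|CA|² = 6101/36]
   → C = (19/6, 1/3)
3. B_x = 3/2  [2·signedArea(BCD) = -5/3 ∩ CA · DB = 387/4]
4. B_y = -5  [2·signedArea(BCD) = -5/3 ∩ CA · DB = 387/4]
   → B = (3/2, -5)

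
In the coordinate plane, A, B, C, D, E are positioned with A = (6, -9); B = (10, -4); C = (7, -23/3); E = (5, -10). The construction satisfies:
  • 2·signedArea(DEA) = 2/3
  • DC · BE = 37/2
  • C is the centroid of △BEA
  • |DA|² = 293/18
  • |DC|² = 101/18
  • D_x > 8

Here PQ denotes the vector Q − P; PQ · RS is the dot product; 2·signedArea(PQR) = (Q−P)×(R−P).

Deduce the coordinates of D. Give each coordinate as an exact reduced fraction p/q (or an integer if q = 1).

D = (17/2, -35/6)

1. D_x = 17/2  [DC · BE = 37/2 ∩ 2·signedArea(DEA) = 2/3]
2. D_y = -35/6  [DC · BE = 37/2 ∩ 2·signedArea(DEA) = 2/3]
   → D = (17/2, -35/6)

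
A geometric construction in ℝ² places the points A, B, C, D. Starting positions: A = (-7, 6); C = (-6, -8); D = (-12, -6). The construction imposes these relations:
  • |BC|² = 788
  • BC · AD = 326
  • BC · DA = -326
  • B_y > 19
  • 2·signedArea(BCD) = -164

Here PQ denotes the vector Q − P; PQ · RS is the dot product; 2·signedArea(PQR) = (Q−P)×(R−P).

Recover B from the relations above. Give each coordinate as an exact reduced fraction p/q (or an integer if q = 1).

1. B_x = -8  [2·signedArea(BCD) = -164 ∩ BC · AD = 326]
2. B_y = 20  [2·signedArea(BCD) = -164 ∩ BC · AD = 326]
   → B = (-8, 20)

B = (-8, 20)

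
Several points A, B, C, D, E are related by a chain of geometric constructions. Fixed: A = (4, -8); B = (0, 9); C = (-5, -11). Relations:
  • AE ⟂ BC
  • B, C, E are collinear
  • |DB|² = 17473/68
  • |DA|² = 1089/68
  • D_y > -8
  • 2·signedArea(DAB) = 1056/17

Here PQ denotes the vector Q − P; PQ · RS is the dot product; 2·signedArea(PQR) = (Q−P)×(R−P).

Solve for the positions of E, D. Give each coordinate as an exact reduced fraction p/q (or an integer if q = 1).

D = (2/17, -239/34)
E = (-64/17, -103/17)

1. E_x = -64/17  [B, C, E are collinear ∩ AE ⟂ BC]
2. E_y = -103/17  [B, C, E are collinear ∩ AE ⟂ BC]
   → E = (-64/17, -103/17)
3. D_x = 2/17  [line -17·x + -4·y + -444/17 = 0 ∩ |DA|² = 1089/68]
4. D_y = -239/34  [line -17·x + -4·y + -444/17 = 0 ∩ |DA|² = 1089/68]
   → D = (2/17, -239/34)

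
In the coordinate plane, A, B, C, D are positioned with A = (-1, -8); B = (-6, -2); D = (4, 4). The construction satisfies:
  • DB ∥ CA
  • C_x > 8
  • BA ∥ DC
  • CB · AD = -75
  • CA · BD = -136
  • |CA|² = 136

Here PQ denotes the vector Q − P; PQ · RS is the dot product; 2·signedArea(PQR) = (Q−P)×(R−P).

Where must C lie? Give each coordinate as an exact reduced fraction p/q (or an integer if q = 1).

C = (9, -2)

1. C_x = 9  [DB ∥ CA ∩ BA ∥ DC]
2. C_y = -2  [DB ∥ CA ∩ BA ∥ DC]
   → C = (9, -2)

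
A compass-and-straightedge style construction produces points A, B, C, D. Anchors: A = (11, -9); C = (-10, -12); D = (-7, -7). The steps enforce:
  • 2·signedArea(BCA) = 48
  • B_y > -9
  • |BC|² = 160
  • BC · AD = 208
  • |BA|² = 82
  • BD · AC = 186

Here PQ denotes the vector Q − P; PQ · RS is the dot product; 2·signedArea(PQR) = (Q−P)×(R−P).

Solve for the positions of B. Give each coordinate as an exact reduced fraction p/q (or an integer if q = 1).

1. B_x = 2  [BC · AD = 208 ∩ 2·signedArea(BCA) = 48]
2. B_y = -8  [BC · AD = 208 ∩ 2·signedArea(BCA) = 48]
   → B = (2, -8)

B = (2, -8)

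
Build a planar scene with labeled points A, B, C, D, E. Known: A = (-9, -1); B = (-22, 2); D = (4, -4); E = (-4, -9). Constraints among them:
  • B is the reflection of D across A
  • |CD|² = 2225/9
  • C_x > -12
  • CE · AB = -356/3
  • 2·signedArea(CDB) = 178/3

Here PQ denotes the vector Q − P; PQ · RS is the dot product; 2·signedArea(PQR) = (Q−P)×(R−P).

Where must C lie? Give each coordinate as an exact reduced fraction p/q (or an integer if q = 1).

C = (-35/3, -8/3)

1. C_x = -35/3  [2·signedArea(CDB) = 178/3 ∩ CE · AB = -356/3]
2. C_y = -8/3  [2·signedArea(CDB) = 178/3 ∩ CE · AB = -356/3]
   → C = (-35/3, -8/3)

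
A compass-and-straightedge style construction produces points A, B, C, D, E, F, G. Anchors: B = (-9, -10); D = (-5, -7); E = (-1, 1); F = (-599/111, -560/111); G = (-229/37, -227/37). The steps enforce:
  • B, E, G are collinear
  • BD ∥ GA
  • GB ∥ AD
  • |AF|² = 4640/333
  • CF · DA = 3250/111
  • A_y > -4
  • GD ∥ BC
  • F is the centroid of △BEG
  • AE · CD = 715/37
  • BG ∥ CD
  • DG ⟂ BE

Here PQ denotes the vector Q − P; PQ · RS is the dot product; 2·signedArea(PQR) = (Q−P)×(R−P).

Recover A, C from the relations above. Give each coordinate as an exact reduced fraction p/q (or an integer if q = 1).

A = (-81/37, -116/37)
C = (-289/37, -402/37)

1. A_x = -81/37  [GB ∥ AD ∩ BD ∥ GA]
2. A_y = -116/37  [GB ∥ AD ∩ BD ∥ GA]
   → A = (-81/37, -116/37)
3. C_x = -289/37  [BG ∥ CD ∩ GD ∥ BC]
4. C_y = -402/37  [BG ∥ CD ∩ GD ∥ BC]
   → C = (-289/37, -402/37)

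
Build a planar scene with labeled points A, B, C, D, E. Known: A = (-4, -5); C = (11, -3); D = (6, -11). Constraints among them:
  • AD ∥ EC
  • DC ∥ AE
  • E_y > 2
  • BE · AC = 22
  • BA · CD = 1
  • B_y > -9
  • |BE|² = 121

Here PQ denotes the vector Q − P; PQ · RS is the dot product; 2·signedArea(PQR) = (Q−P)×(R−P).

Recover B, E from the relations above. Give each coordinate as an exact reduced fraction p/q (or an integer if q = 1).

B = (1, -8)
E = (1, 3)

1. E_x = 1  [AD ∥ EC ∩ DC ∥ AE]
2. E_y = 3  [AD ∥ EC ∩ DC ∥ AE]
   → E = (1, 3)
3. B_x = 1  [BA · CD = 1 ∩ BE · AC = 22]
4. B_y = -8  [BA · CD = 1 ∩ BE · AC = 22]
   → B = (1, -8)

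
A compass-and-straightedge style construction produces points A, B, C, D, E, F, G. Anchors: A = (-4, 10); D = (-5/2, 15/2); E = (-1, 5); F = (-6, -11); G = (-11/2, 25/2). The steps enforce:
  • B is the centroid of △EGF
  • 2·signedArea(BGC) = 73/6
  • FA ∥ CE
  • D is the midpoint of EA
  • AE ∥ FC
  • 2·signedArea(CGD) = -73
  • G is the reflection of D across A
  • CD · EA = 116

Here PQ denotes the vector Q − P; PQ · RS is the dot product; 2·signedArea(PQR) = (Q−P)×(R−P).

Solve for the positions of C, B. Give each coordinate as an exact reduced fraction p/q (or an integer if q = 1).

1. C_x = -3  [FA ∥ CE ∩ AE ∥ FC]
2. C_y = -16  [FA ∥ CE ∩ AE ∥ FC]
   → C = (-3, -16)
3. B_x = -25/6  [B is the centroid of △EGF]
4. B_y = 13/6  [B is the centroid of △EGF]
   → B = (-25/6, 13/6)

B = (-25/6, 13/6)
C = (-3, -16)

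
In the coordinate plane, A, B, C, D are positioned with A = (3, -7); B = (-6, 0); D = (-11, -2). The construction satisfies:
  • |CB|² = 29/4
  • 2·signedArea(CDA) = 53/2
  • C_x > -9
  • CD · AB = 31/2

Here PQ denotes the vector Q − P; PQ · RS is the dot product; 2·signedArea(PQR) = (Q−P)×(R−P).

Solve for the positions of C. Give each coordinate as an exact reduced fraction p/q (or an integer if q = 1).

C = (-17/2, -1)

1. C_x = -17/2  [2·signedArea(CDA) = 53/2 ∩ CD · AB = 31/2]
2. C_y = -1  [2·signedArea(CDA) = 53/2 ∩ CD · AB = 31/2]
   → C = (-17/2, -1)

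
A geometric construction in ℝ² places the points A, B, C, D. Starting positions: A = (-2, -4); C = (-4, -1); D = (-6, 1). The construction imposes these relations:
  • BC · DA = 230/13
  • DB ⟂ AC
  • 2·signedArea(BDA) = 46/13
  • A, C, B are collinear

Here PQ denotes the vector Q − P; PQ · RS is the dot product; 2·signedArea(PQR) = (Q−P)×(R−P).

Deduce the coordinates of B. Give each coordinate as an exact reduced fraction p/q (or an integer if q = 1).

B = (-72/13, 17/13)

1. B_x = -72/13  [A, C, B are collinear ∩ DB ⟂ AC]
2. B_y = 17/13  [A, C, B are collinear ∩ DB ⟂ AC]
   → B = (-72/13, 17/13)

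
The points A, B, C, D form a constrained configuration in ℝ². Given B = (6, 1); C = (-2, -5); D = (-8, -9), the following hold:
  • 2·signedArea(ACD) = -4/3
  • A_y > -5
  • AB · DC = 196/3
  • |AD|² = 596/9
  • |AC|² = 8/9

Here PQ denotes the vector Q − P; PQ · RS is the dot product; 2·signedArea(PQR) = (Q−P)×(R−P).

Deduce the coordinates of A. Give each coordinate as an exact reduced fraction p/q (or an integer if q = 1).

A = (-4/3, -13/3)

1. A_x = -4/3  [2·signedArea(ACD) = -4/3 ∩ AB · DC = 196/3]
2. A_y = -13/3  [2·signedArea(ACD) = -4/3 ∩ AB · DC = 196/3]
   → A = (-4/3, -13/3)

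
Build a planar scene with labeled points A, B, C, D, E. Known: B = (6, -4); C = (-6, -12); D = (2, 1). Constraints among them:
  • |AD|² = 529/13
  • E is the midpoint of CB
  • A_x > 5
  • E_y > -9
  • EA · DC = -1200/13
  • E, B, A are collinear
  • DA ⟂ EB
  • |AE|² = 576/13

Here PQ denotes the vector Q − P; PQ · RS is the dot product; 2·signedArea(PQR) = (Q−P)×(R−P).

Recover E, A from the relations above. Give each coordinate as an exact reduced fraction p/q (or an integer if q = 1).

A = (72/13, -56/13)
E = (0, -8)

1. E_x = 0  [E is the midpoint of CB]
2. E_y = -8  [E is the midpoint of CB]
   → E = (0, -8)
3. A_x = 72/13  [E, B, A are collinear ∩ DA ⟂ EB]
4. A_y = -56/13  [E, B, A are collinear ∩ DA ⟂ EB]
   → A = (72/13, -56/13)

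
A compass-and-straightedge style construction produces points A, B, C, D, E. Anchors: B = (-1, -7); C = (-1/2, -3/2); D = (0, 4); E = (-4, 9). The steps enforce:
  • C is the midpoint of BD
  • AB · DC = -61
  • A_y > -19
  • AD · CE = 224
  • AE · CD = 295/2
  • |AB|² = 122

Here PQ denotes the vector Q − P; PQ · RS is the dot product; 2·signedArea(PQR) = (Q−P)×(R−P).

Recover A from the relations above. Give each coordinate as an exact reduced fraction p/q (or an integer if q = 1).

A = (-2, -18)

1. A_x = -2  [AD · CE = 224 ∩ AE · CD = 295/2]
2. A_y = -18  [AD · CE = 224 ∩ AE · CD = 295/2]
   → A = (-2, -18)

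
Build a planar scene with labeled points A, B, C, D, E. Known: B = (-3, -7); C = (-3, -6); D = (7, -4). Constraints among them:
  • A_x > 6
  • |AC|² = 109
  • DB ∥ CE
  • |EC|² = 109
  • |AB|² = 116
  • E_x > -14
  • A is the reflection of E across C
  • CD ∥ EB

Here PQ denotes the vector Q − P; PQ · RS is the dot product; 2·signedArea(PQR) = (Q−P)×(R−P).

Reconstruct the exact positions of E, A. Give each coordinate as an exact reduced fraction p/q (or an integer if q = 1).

A = (7, -3)
E = (-13, -9)

1. E_x = -13  [CD ∥ EB ∩ DB ∥ CE]
2. E_y = -9  [CD ∥ EB ∩ DB ∥ CE]
   → E = (-13, -9)
3. A_x = 7  [A is the reflection of E across C]
4. A_y = -3  [A is the reflection of E across C]
   → A = (7, -3)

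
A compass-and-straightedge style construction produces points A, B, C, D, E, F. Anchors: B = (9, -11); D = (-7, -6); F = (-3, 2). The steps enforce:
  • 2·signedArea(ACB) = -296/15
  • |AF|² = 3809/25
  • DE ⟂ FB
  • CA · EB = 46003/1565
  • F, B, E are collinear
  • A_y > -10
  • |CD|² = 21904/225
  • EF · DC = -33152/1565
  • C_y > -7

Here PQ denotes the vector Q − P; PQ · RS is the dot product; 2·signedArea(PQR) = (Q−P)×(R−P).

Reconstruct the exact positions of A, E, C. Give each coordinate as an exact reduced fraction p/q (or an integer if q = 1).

A = (13/5, -9)
C = (43/15, -6)
E = (-267/313, -102/313)

1. E_x = -267/313  [F, B, E are collinear ∩ DE ⟂ FB]
2. E_y = -102/313  [F, B, E are collinear ∩ DE ⟂ FB]
   → E = (-267/313, -102/313)
3. C_x = 43/15  [line -672/313·x + 728/313·y + 31472/1565 = 0 ∩ |CD|² = 21904/225]
4. C_y = -6  [line -672/313·x + 728/313·y + 31472/1565 = 0 ∩ |CD|² = 21904/225]
   → C = (43/15, -6)
5. A_x = 13/5  [2·signedArea(ACB) = -296/15 ∩ CA · EB = 46003/1565]
6. A_y = -9  [2·signedArea(ACB) = -296/15 ∩ CA · EB = 46003/1565]
   → A = (13/5, -9)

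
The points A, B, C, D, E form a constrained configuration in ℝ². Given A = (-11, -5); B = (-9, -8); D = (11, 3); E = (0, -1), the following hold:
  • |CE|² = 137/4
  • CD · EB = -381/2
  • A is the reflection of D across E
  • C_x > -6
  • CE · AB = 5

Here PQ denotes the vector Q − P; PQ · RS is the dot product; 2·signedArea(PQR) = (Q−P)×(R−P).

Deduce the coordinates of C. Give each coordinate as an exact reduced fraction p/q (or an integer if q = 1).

1. C_x = -11/2  [CE · AB = 5 ∩ CD · EB = -381/2]
2. C_y = -3  [CE · AB = 5 ∩ CD · EB = -381/2]
   → C = (-11/2, -3)

C = (-11/2, -3)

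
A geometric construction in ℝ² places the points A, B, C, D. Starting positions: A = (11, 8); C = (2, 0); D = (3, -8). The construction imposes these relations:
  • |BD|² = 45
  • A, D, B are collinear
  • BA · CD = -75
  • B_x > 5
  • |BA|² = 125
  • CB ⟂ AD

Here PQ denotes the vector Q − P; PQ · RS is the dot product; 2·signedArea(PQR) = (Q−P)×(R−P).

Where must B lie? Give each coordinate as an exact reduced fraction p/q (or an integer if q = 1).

B = (6, -2)

1. B_x = 6  [A, D, B are collinear ∩ CB ⟂ AD]
2. B_y = -2  [A, D, B are collinear ∩ CB ⟂ AD]
   → B = (6, -2)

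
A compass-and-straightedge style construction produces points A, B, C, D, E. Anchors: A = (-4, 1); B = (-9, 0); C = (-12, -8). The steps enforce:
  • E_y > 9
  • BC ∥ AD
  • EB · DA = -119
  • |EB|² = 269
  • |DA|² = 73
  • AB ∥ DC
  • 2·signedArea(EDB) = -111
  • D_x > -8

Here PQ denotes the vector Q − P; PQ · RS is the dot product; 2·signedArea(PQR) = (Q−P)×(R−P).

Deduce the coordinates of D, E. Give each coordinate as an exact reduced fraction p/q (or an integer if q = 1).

1. D_x = -7  [AB ∥ DC ∩ BC ∥ AD]
2. D_y = -7  [AB ∥ DC ∩ BC ∥ AD]
   → D = (-7, -7)
3. E_x = 4  [EB · DA = -119 ∩ 2·signedArea(EDB) = -111]
4. E_y = 10  [EB · DA = -119 ∩ 2·signedArea(EDB) = -111]
   → E = (4, 10)

D = (-7, -7)
E = (4, 10)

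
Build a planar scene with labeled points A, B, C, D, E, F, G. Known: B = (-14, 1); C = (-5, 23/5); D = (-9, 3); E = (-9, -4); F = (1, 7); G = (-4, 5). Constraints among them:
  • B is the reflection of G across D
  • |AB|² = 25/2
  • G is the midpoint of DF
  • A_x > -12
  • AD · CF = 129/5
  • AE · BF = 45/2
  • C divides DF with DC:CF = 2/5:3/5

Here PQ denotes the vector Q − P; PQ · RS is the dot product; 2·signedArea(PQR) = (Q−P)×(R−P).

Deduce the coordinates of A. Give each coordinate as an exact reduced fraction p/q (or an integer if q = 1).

A = (-23/2, -3/2)

1. A_x = -23/2  [line -15·x + -6·y + -363/2 = 0 ∩ |AB|² = 25/2]
2. A_y = -3/2  [line -15·x + -6·y + -363/2 = 0 ∩ |AB|² = 25/2]
   → A = (-23/2, -3/2)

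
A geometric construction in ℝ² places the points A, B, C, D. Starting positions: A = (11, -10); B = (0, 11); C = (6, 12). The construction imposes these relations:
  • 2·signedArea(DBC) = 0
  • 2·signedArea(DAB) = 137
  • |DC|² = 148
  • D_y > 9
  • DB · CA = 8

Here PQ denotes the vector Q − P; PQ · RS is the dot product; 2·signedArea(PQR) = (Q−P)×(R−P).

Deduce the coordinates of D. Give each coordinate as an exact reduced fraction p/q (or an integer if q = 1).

D = (-6, 10)

1. D_x = -6  [2·signedArea(DBC) = 0 ∩ 2·signedArea(DAB) = 137]
2. D_y = 10  [2·signedArea(DBC) = 0 ∩ 2·signedArea(DAB) = 137]
   → D = (-6, 10)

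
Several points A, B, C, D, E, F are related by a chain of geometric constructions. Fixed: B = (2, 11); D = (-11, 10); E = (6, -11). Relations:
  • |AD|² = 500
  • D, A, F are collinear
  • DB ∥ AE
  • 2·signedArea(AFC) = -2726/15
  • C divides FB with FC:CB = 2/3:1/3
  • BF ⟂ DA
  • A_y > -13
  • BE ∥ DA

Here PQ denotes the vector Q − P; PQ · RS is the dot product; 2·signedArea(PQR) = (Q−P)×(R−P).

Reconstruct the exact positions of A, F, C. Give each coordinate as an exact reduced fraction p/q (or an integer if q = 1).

1. A_x = -7  [DB ∥ AE ∩ BE ∥ DA]
2. A_y = -12  [DB ∥ AE ∩ BE ∥ DA]
   → A = (-7, -12)
3. F_x = -269/25  [D, A, F are collinear ∩ BF ⟂ DA]
4. F_y = 217/25  [D, A, F are collinear ∩ BF ⟂ DA]
   → F = (-269/25, 217/25)
5. C_x = -169/75  [C divides FB with FC:CB = 2/3:1/3]
6. C_y = 767/75  [C divides FB with FC:CB = 2/3:1/3]
   → C = (-169/75, 767/75)

A = (-7, -12)
C = (-169/75, 767/75)
F = (-269/25, 217/25)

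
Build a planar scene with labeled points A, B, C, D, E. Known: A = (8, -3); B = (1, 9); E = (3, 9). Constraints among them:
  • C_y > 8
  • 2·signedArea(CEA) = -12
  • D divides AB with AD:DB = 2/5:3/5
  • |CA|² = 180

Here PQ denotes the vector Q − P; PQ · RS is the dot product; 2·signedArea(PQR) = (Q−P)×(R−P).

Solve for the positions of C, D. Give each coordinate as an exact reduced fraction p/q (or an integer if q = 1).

C = (2, 9)
D = (26/5, 9/5)

1. C_x = 2  [line 12·x + 5·y + -69 = 0 ∩ |CA|² = 180]
2. C_y = 9  [line 12·x + 5·y + -69 = 0 ∩ |CA|² = 180]
   → C = (2, 9)
3. D_x = 26/5  [D divides AB with AD:DB = 2/5:3/5]
4. D_y = 9/5  [D divides AB with AD:DB = 2/5:3/5]
   → D = (26/5, 9/5)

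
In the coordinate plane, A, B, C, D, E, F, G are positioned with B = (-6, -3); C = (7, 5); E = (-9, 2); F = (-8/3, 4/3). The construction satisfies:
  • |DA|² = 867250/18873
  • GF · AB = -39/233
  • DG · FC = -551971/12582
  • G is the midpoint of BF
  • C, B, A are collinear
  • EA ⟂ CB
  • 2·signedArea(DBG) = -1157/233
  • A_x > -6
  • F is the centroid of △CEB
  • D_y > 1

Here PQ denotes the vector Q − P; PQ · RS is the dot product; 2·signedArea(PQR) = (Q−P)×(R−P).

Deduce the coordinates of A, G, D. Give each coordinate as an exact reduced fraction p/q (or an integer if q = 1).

1. A_x = -1385/233  [C, B, A are collinear ∩ EA ⟂ CB]
2. A_y = -691/233  [C, B, A are collinear ∩ EA ⟂ CB]
   → A = (-1385/233, -691/233)
3. G_x = -13/3  [G is the midpoint of BF]
4. G_y = -5/6  [G is the midpoint of BF]
   → G = (-13/3, -5/6)
5. D_x = -1126/2097  [2·signedArea(DBG) = -1157/233 ∩ DG · FC = -551971/12582]
6. D_y = 2354/2097  [2·signedArea(DBG) = -1157/233 ∩ DG · FC = -551971/12582]
   → D = (-1126/2097, 2354/2097)

A = (-1385/233, -691/233)
D = (-1126/2097, 2354/2097)
G = (-13/3, -5/6)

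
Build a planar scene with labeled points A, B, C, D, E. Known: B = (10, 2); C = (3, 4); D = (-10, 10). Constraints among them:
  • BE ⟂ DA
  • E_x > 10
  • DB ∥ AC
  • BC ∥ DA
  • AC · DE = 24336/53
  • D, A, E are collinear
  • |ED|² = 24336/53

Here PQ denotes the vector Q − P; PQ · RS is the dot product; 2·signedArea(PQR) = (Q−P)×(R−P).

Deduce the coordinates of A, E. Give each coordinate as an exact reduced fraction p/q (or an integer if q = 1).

1. A_x = -17  [DB ∥ AC ∩ BC ∥ DA]
2. A_y = 12  [DB ∥ AC ∩ BC ∥ DA]
   → A = (-17, 12)
3. E_x = 562/53  [D, A, E are collinear ∩ BE ⟂ DA]
4. E_y = 218/53  [D, A, E are collinear ∩ BE ⟂ DA]
   → E = (562/53, 218/53)

A = (-17, 12)
E = (562/53, 218/53)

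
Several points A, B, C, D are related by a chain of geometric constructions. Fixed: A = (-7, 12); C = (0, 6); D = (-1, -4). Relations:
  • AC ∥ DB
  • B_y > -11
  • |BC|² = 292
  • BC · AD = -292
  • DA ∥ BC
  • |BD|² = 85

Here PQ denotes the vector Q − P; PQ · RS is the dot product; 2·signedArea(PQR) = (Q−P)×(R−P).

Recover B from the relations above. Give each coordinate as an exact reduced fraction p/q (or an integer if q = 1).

1. B_x = 6  [DA ∥ BC ∩ AC ∥ DB]
2. B_y = -10  [DA ∥ BC ∩ AC ∥ DB]
   → B = (6, -10)

B = (6, -10)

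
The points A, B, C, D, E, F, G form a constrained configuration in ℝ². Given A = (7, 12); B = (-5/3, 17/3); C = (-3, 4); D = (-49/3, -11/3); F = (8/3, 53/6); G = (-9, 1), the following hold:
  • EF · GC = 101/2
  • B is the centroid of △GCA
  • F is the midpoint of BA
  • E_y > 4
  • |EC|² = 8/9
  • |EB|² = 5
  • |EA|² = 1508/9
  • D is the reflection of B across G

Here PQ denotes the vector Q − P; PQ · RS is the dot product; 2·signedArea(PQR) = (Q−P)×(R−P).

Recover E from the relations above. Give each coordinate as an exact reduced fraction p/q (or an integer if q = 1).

E = (-11/3, 14/3)

1. E_x = -11/3  [line -6·x + -3·y + -8 = 0 ∩ |EC|² = 8/9]
2. E_y = 14/3  [line -6·x + -3·y + -8 = 0 ∩ |EC|² = 8/9]
   → E = (-11/3, 14/3)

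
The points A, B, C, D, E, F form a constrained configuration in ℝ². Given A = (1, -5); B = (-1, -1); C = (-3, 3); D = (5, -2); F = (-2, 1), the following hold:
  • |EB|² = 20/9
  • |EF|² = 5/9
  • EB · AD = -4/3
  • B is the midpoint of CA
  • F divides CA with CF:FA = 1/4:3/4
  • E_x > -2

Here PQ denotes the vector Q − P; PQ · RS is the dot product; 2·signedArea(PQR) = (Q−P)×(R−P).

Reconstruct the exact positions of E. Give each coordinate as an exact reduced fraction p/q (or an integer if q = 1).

E = (-5/3, 1/3)

1. E_x = -5/3  [line -4·x + -3·y + -17/3 = 0 ∩ |EF|² = 5/9]
2. E_y = 1/3  [line -4·x + -3·y + -17/3 = 0 ∩ |EF|² = 5/9]
   → E = (-5/3, 1/3)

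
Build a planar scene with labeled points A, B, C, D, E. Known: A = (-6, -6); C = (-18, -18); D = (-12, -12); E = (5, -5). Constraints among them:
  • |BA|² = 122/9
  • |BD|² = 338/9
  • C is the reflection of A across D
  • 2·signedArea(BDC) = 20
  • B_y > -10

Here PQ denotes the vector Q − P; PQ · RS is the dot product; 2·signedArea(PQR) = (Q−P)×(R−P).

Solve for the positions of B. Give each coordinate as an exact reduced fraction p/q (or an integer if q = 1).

1. B_x = -19/3  [line 6·x + -6·y + -20 = 0 ∩ |BD|² = 338/9]
2. B_y = -29/3  [line 6·x + -6·y + -20 = 0 ∩ |BD|² = 338/9]
   → B = (-19/3, -29/3)

B = (-19/3, -29/3)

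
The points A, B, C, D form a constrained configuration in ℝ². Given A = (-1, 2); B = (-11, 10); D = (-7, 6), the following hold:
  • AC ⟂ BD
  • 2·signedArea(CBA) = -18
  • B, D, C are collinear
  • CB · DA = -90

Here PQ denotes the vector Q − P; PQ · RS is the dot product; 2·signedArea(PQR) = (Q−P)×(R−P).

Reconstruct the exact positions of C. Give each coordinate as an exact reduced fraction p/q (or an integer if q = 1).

C = (-2, 1)

1. C_x = -2  [B, D, C are collinear ∩ AC ⟂ BD]
2. C_y = 1  [B, D, C are collinear ∩ AC ⟂ BD]
   → C = (-2, 1)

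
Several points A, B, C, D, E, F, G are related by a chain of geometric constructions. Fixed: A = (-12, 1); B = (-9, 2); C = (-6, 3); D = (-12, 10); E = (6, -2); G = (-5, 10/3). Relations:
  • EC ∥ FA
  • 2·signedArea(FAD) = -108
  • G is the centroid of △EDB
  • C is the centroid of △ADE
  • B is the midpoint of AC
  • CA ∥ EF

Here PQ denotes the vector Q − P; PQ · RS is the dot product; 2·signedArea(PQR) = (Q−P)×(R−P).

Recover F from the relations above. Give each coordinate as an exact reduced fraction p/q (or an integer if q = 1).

1. F_x = 0  [EC ∥ FA ∩ CA ∥ EF]
2. F_y = -4  [EC ∥ FA ∩ CA ∥ EF]
   → F = (0, -4)

F = (0, -4)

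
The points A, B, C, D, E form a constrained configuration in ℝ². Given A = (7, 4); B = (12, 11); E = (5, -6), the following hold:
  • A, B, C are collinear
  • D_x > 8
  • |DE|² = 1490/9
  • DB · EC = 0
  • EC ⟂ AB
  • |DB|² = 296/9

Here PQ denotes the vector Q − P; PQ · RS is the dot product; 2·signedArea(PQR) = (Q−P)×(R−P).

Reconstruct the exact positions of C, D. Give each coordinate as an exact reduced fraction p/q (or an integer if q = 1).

C = (59/37, -132/37)
D = (26/3, 19/3)

1. C_x = 59/37  [A, B, C are collinear ∩ EC ⟂ AB]
2. C_y = -132/37  [A, B, C are collinear ∩ EC ⟂ AB]
   → C = (59/37, -132/37)
3. D_x = 26/3  [line 126/37·x + -90/37·y + -522/37 = 0 ∩ |DE|² = 1490/9]
4. D_y = 19/3  [line 126/37·x + -90/37·y + -522/37 = 0 ∩ |DE|² = 1490/9]
   → D = (26/3, 19/3)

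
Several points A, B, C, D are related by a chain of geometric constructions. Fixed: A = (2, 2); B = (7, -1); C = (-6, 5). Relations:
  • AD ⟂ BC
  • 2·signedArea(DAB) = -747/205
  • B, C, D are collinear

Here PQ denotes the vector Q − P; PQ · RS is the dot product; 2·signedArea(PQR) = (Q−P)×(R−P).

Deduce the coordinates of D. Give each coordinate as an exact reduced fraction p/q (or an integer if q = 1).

D = (356/205, 293/205)

1. D_x = 356/205  [B, C, D are collinear ∩ AD ⟂ BC]
2. D_y = 293/205  [B, C, D are collinear ∩ AD ⟂ BC]
   → D = (356/205, 293/205)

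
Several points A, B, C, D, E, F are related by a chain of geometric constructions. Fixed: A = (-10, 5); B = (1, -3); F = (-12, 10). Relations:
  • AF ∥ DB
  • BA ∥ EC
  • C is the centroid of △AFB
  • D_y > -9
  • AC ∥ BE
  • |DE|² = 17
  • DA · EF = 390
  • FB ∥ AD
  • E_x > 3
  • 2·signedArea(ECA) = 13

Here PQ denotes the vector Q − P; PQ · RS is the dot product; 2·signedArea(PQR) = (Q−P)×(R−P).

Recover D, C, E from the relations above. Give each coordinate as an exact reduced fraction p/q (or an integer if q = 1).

C = (-7, 4)
D = (3, -8)
E = (4, -4)

1. D_x = 3  [AF ∥ DB ∩ FB ∥ AD]
2. D_y = -8  [AF ∥ DB ∩ FB ∥ AD]
   → D = (3, -8)
3. C_x = -7  [C is the centroid of △AFB]
4. C_y = 4  [C is the centroid of △AFB]
   → C = (-7, 4)
5. E_x = 4  [BA ∥ EC ∩ AC ∥ BE]
6. E_y = -4  [BA ∥ EC ∩ AC ∥ BE]
   → E = (4, -4)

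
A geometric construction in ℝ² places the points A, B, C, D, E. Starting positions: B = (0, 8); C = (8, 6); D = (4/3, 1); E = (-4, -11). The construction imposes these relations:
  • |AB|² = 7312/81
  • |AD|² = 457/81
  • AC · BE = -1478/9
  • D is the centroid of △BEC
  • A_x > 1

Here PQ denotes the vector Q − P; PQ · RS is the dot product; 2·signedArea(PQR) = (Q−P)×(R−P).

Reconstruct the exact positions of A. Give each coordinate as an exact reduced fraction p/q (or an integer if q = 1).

1. A_x = 16/9  [line 4·x + 19·y + 164/9 = 0 ∩ |AB|² = 7312/81]
2. A_y = -4/3  [line 4·x + 19·y + 164/9 = 0 ∩ |AB|² = 7312/81]
   → A = (16/9, -4/3)

A = (16/9, -4/3)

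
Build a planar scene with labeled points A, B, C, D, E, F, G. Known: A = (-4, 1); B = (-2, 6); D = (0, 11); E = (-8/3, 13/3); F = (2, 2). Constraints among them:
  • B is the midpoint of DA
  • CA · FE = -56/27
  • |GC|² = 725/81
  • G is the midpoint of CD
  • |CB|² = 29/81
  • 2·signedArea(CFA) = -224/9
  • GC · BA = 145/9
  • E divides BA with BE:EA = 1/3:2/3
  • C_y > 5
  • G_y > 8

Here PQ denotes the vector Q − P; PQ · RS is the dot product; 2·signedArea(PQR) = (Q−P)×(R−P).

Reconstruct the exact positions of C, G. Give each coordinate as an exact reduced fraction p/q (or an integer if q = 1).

C = (-20/9, 49/9)
G = (-10/9, 74/9)

1. C_x = -20/9  [CA · FE = -56/27 ∩ 2·signedArea(CFA) = -224/9]
2. C_y = 49/9  [CA · FE = -56/27 ∩ 2·signedArea(CFA) = -224/9]
   → C = (-20/9, 49/9)
3. G_x = -10/9  [G is the midpoint of CD]
4. G_y = 74/9  [G is the midpoint of CD]
   → G = (-10/9, 74/9)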